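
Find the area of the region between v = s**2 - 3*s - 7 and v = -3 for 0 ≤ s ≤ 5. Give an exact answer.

43/2

The difference (s**2 - 3*s - 7) - (-3) = s**2 - 3*s - 4 changes sign at s = 4 inside [0, 5], so split the integral there.
∫[0,4] (s**2 - 3*s - 4) ds = -56/3; the area of that piece is 56/3.
∫[4,5] (s**2 - 3*s - 4) ds = 17/6.
Total area = 56/3 + 17/6 = 43/2.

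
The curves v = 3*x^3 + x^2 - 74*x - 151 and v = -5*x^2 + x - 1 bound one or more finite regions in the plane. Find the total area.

Set the curves equal: 3*x^3 + x^2 - 74*x - 151 = -5*x^2 + x - 1, so 3*x^3 + 6*x^2 - 75*x - 150 = 0, which factors as 3*(x - 5)*(x + 2)*(x + 5) = 0. The curves meet at x = -5, -2, 5.
On [-5, -2], v = 3*x^3 + x^2 - 74*x - 151 is on top; that piece has area ∫[-5,-2] (3*x^3 + 6*x^2 - 75*x - 150) dx = 459/4.
On [-2, 5], v = -5*x^2 + x - 1 is on top; that piece has area ∫[-2,5] (-(3*x^3 + 6*x^2 - 75*x - 150)) dx = 4459/4.
Total enclosed area = 459/4 + 4459/4 = 2459/2.

2459/2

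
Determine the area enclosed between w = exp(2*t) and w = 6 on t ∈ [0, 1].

The difference (exp(2*t)) - (6) = exp(2*t) - 6 changes sign at t = log(6)/2 inside [0, 1], so split the integral there.
∫[0,log(6)/2] (exp(2*t) - 6) dt = 5/2 - log(216); the area of that piece is -5/2 + log(216).
∫[log(6)/2,1] (exp(2*t) - 6) dt = -9 + exp(2)/2 + 3*log(6).
Total area = (-5/2 + log(216)) + (-9 + exp(2)/2 + 3*log(6)) = -23/2 + exp(2)/2 + 6*log(6).

-23/2 + exp(2)/2 + 6*log(6)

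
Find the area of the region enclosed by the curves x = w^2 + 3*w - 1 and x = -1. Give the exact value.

Both boundary curves give x as a function of w, so integrate with respect to w. Setting them equal: w^2 + 3*w = 0, i.e. w*(w + 3) = 0, so they meet at w = -3, 0.
For w in [-3, 0], x = w^2 + 3*w - 1 is on the left; area = ∫[-3,0] (-(w^2 + 3*w)) dw = 9/2.

9/2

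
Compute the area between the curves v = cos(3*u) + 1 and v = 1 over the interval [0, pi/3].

The difference (cos(3*u) + 1) - (1) = cos(3*u) changes sign at u = pi/6 inside [0, pi/3], so split the integral there.
∫[0,pi/6] (cos(3*u)) du = 1/3.
∫[pi/6,pi/3] (cos(3*u)) du = -1/3; the area of that piece is 1/3.
Total area = 1/3 + 1/3 = 2/3.

2/3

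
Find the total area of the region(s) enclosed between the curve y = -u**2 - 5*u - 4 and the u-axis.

The curve meets the u-axis where -u**2 - 5*u - 4 = 0, i.e. -(u + 1)*(u + 4) = 0, at u = -4, -1.
On [-4, -1] the curve lies above the axis; ∫[-4,-1] (-u**2 - 5*u - 4) du = 9/2, giving area 9/2.

9/2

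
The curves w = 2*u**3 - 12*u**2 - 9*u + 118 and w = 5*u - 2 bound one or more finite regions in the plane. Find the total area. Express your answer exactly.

Set the curves equal: 2*u**3 - 12*u**2 - 9*u + 118 = 5*u - 2, so 2*u**3 - 12*u**2 - 14*u + 120 = 0, which factors as 2*(u - 5)*(u - 4)*(u + 3) = 0. The curves meet at u = -3, 4, 5.
On [-3, 4], w = 2*u**3 - 12*u**2 - 9*u + 118 is on top; that piece has area ∫[-3,4] (2*u**3 - 12*u**2 - 14*u + 120) du = 1029/2.
On [4, 5], w = 5*u - 2 is on top; that piece has area ∫[4,5] (-(2*u**3 - 12*u**2 - 14*u + 120)) du = 5/2.
Total enclosed area = 1029/2 + 5/2 = 517.

517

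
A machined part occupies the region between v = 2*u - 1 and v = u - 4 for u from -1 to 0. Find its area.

5/2

On [-1, 0], (2*u - 1) - (u - 4) = u + 3 is ≥ 0 throughout, so the area is a single integral of |u + 3|.
∫[-1,0] (u + 3) du = 5/2.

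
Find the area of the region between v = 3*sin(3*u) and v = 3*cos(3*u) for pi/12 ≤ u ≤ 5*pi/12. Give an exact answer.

On [pi/12, 5*pi/12], (3*sin(3*u)) - (3*cos(3*u)) = 3*sin(3*u) - 3*cos(3*u) is ≥ 0 throughout, so the area is a single integral of |3*sin(3*u) - 3*cos(3*u)|.
∫[pi/12,5*pi/12] (3*sin(3*u) - 3*cos(3*u)) du = 2*sqrt(2).

2*sqrt(2)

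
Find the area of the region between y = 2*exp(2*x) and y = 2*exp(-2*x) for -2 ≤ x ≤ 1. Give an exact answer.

-4 + exp(-4) + exp(-2) + exp(2) + exp(4)

The difference (2*exp(2*x)) - (2*exp(-2*x)) = 2*exp(2*x) - 2*exp(-2*x) changes sign at x = 0 inside [-2, 1], so split the integral there.
∫[-2,0] (2*exp(2*x) - 2*exp(-2*x)) dx = -exp(4) - exp(-4) + 2; the area of that piece is -2 + exp(-4) + exp(4).
∫[0,1] (2*exp(2*x) - 2*exp(-2*x)) dx = -2 + exp(-2) + exp(2).
Total area = (-2 + exp(-4) + exp(4)) + (-2 + exp(-2) + exp(2)) = -4 + exp(-4) + exp(-2) + exp(2) + exp(4).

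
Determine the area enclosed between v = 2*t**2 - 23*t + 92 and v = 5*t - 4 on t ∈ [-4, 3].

On [-4, 3], (2*t**2 - 23*t + 92) - (5*t - 4) = 2*t**2 - 28*t + 96 is ≥ 0 throughout, so the area is a single integral of |2*t**2 - 28*t + 96|.
∫[-4,3] (2*t**2 - 28*t + 96) dt = 2492/3.

2492/3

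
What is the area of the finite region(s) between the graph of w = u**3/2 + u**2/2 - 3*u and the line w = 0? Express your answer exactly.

The curve meets the u-axis where u**3/2 + u**2/2 - 3*u = 0, i.e. u*(u - 2)*(u + 3)/2 = 0, at u = -3, 0, 2.
On [-3, 0] the curve lies above the axis; ∫[-3,0] (u**3/2 + u**2/2 - 3*u) du = 63/8, giving area 63/8.
On [0, 2] the curve lies below the axis; ∫[0,2] (u**3/2 + u**2/2 - 3*u) du = -8/3, giving area 8/3.
Total area = 63/8 + 8/3 = 253/24.

253/24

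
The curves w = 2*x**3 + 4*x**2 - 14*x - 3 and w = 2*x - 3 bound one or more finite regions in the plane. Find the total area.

Set the curves equal: 2*x**3 + 4*x**2 - 14*x - 3 = 2*x - 3, so 2*x**3 + 4*x**2 - 16*x = 0, which factors as 2*x*(x - 2)*(x + 4) = 0. The curves meet at x = -4, 0, 2.
On [-4, 0], w = 2*x**3 + 4*x**2 - 14*x - 3 is on top; that piece has area ∫[-4,0] (2*x**3 + 4*x**2 - 16*x) dx = 256/3.
On [0, 2], w = 2*x - 3 is on top; that piece has area ∫[0,2] (-(2*x**3 + 4*x**2 - 16*x)) dx = 40/3.
Total enclosed area = 256/3 + 40/3 = 296/3.

296/3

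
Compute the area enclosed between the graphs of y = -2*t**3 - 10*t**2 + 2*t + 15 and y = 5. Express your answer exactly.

Set the curves equal: -2*t**3 - 10*t**2 + 2*t + 15 = 5, so -2*t**3 - 10*t**2 + 2*t + 10 = 0, which factors as -2*(t - 1)*(t + 1)*(t + 5) = 0. The curves meet at t = -5, -1, 1.
On [-5, -1], y = 5 is on top; that piece has area ∫[-5,-1] (-(-2*t**3 - 10*t**2 + 2*t + 10)) dt = 256/3.
On [-1, 1], y = -2*t**3 - 10*t**2 + 2*t + 15 is on top; that piece has area ∫[-1,1] (-2*t**3 - 10*t**2 + 2*t + 10) dt = 40/3.
Total enclosed area = 256/3 + 40/3 = 296/3.

296/3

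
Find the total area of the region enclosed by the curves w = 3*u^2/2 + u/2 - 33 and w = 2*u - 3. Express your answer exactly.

729/4

Set the curves equal: 3*u^2/2 + u/2 - 33 = 2*u - 3, so 3*u^2/2 - 3*u/2 - 30 = 0, which factors as 3*(u - 5)*(u + 4)/2 = 0. The curves meet at u = -4, 5.
On [-4, 5], w = 2*u - 3 is on top; that piece has area ∫[-4,5] (-(3*u^2/2 - 3*u/2 - 30)) du = 729/4.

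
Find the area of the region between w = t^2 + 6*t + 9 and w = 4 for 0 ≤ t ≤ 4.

268/3

On [0, 4], (t^2 + 6*t + 9) - (4) = t^2 + 6*t + 5 is ≥ 0 throughout, so the area is a single integral of |t^2 + 6*t + 5|.
∫[0,4] (t^2 + 6*t + 5) dt = 268/3.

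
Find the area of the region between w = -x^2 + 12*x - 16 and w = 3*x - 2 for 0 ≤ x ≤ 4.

20

The difference (-x^2 + 12*x - 16) - (3*x - 2) = -x^2 + 9*x - 14 changes sign at x = 2 inside [0, 4], so split the integral there.
∫[0,2] (-x^2 + 9*x - 14) dx = -38/3; the area of that piece is 38/3.
∫[2,4] (-x^2 + 9*x - 14) dx = 22/3.
Total area = 38/3 + 22/3 = 20.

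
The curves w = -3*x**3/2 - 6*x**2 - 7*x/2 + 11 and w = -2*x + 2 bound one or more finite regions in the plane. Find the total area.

71/4

Set the curves equal: -3*x**3/2 - 6*x**2 - 7*x/2 + 11 = -2*x + 2, so -3*x**3/2 - 6*x**2 - 3*x/2 + 9 = 0, which factors as -3*(x - 1)*(x + 2)*(x + 3)/2 = 0. The curves meet at x = -3, -2, 1.
On [-3, -2], w = -2*x + 2 is on top; that piece has area ∫[-3,-2] (-(-3*x**3/2 - 6*x**2 - 3*x/2 + 9)) dx = 7/8.
On [-2, 1], w = -3*x**3/2 - 6*x**2 - 7*x/2 + 11 is on top; that piece has area ∫[-2,1] (-3*x**3/2 - 6*x**2 - 3*x/2 + 9) dx = 135/8.
Total enclosed area = 7/8 + 135/8 = 71/4.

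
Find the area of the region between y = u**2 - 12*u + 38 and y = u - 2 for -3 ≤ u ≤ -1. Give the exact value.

422/3

On [-3, -1], (u**2 - 12*u + 38) - (u - 2) = u**2 - 13*u + 40 is ≥ 0 throughout, so the area is a single integral of |u**2 - 13*u + 40|.
∫[-3,-1] (u**2 - 13*u + 40) du = 422/3.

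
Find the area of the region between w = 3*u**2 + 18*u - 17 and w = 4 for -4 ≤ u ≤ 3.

231

The difference (3*u**2 + 18*u - 17) - (4) = 3*u**2 + 18*u - 21 changes sign at u = 1 inside [-4, 3], so split the integral there.
∫[-4,1] (3*u**2 + 18*u - 21) du = -175; the area of that piece is 175.
∫[1,3] (3*u**2 + 18*u - 21) du = 56.
Total area = 175 + 56 = 231.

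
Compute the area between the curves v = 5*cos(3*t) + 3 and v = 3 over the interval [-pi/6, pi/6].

On [-pi/6, pi/6], (5*cos(3*t) + 3) - (3) = 5*cos(3*t) is ≥ 0 throughout, so the area is a single integral of |5*cos(3*t)|.
∫[-pi/6,pi/6] (5*cos(3*t)) dt = 10/3.

10/3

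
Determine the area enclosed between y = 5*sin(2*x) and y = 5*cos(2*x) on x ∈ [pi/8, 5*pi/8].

On [pi/8, 5*pi/8], (5*sin(2*x)) - (5*cos(2*x)) = 5*sin(2*x) - 5*cos(2*x) is ≥ 0 throughout, so the area is a single integral of |5*sin(2*x) - 5*cos(2*x)|.
∫[pi/8,5*pi/8] (5*sin(2*x) - 5*cos(2*x)) dx = 5*sqrt(2).

5*sqrt(2)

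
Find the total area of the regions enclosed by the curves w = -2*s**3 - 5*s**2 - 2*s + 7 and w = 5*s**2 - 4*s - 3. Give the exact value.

Set the curves equal: -2*s**3 - 5*s**2 - 2*s + 7 = 5*s**2 - 4*s - 3, so -2*s**3 - 10*s**2 + 2*s + 10 = 0, which factors as -2*(s - 1)*(s + 1)*(s + 5) = 0. The curves meet at s = -5, -1, 1.
On [-5, -1], w = 5*s**2 - 4*s - 3 is on top; that piece has area ∫[-5,-1] (-(-2*s**3 - 10*s**2 + 2*s + 10)) ds = 256/3.
On [-1, 1], w = -2*s**3 - 5*s**2 - 2*s + 7 is on top; that piece has area ∫[-1,1] (-2*s**3 - 10*s**2 + 2*s + 10) ds = 40/3.
Total enclosed area = 256/3 + 40/3 = 296/3.

296/3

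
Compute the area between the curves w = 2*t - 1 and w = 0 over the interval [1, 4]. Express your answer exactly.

On [1, 4], (2*t - 1) - (0) = 2*t - 1 is ≥ 0 throughout, so the area is a single integral of |2*t - 1|.
∫[1,4] (2*t - 1) dt = 12.

12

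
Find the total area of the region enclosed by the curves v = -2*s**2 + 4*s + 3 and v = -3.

64/3

Set the curves equal: -2*s**2 + 4*s + 3 = -3, so -2*s**2 + 4*s + 6 = 0, which factors as -2*(s - 3)*(s + 1) = 0. The curves meet at s = -1, 3.
On [-1, 3], v = -2*s**2 + 4*s + 3 is on top; that piece has area ∫[-1,3] (-2*s**2 + 4*s + 6) ds = 64/3.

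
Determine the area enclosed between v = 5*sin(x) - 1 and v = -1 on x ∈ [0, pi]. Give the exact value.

10

On [0, pi], (5*sin(x) - 1) - (-1) = 5*sin(x) is ≥ 0 throughout, so the area is a single integral of |5*sin(x)|.
∫[0,pi] (5*sin(x)) dx = 10.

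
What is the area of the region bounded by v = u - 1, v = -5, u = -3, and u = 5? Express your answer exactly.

40

On [-3, 5], (u - 1) - (-5) = u + 4 is ≥ 0 throughout, so the area is a single integral of |u + 4|.
∫[-3,5] (u + 4) du = 40.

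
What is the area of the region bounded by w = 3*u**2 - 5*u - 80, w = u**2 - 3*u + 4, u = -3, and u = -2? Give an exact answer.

On [-3, -2], (3*u**2 - 5*u - 80) - (u**2 - 3*u + 4) = 2*u**2 - 2*u - 84 is ≤ 0 throughout, so the area is a single integral of |2*u**2 - 2*u - 84|.
∫[-3,-2] (2*u**2 - 2*u - 84) du = -199/3; the area of that piece is 199/3.

199/3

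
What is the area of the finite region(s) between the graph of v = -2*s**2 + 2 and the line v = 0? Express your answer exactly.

8/3

The curve meets the s-axis where -2*s**2 + 2 = 0, i.e. -2*(s - 1)*(s + 1) = 0, at s = -1, 1.
On [-1, 1] the curve lies above the axis; ∫[-1,1] (-2*s**2 + 2) ds = 8/3, giving area 8/3.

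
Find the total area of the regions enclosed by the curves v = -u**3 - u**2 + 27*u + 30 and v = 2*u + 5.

Set the curves equal: -u**3 - u**2 + 27*u + 30 = 2*u + 5, so -u**3 - u**2 + 25*u + 25 = 0, which factors as -(u - 5)*(u + 1)*(u + 5) = 0. The curves meet at u = -5, -1, 5.
On [-5, -1], v = 2*u + 5 is on top; that piece has area ∫[-5,-1] (-(-u**3 - u**2 + 25*u + 25)) du = 256/3.
On [-1, 5], v = -u**3 - u**2 + 27*u + 30 is on top; that piece has area ∫[-1,5] (-u**3 - u**2 + 25*u + 25) du = 252.
Total enclosed area = 256/3 + 252 = 1012/3.

1012/3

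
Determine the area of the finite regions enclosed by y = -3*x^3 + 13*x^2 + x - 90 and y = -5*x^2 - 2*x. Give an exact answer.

Set the curves equal: -3*x^3 + 13*x^2 + x - 90 = -5*x^2 - 2*x, so -3*x^3 + 18*x^2 + 3*x - 90 = 0, which factors as -3*(x - 5)*(x - 3)*(x + 2) = 0. The curves meet at x = -2, 3, 5.
On [-2, 3], y = -5*x^2 - 2*x is on top; that piece has area ∫[-2,3] (-(-3*x^3 + 18*x^2 + 3*x - 90)) dx = 1125/4.
On [3, 5], y = -3*x^3 + 13*x^2 + x - 90 is on top; that piece has area ∫[3,5] (-3*x^3 + 18*x^2 + 3*x - 90) dx = 24.
Total enclosed area = 1125/4 + 24 = 1221/4.

1221/4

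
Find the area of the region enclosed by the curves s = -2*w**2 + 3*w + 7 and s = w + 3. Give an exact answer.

Both boundary curves give s as a function of w, so integrate with respect to w. Setting them equal: -2*w**2 + 2*w + 4 = 0, i.e. -2*(w - 2)*(w + 1) = 0, so they meet at w = -1, 2.
For w in [-1, 2], s = -2*w**2 + 3*w + 7 is on the right; area = ∫[-1,2] (-2*w**2 + 2*w + 4) dw = 9.

9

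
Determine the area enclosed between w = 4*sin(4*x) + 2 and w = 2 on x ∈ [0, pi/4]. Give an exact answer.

2

On [0, pi/4], (4*sin(4*x) + 2) - (2) = 4*sin(4*x) is ≥ 0 throughout, so the area is a single integral of |4*sin(4*x)|.
∫[0,pi/4] (4*sin(4*x)) dx = 2.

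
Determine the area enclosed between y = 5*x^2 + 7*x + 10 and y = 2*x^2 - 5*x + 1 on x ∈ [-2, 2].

The difference (5*x^2 + 7*x + 10) - (2*x^2 - 5*x + 1) = 3*x^2 + 12*x + 9 changes sign at x = -1 inside [-2, 2], so split the integral there.
∫[-2,-1] (3*x^2 + 12*x + 9) dx = -2; the area of that piece is 2.
∫[-1,2] (3*x^2 + 12*x + 9) dx = 54.
Total area = 2 + 54 = 56.

56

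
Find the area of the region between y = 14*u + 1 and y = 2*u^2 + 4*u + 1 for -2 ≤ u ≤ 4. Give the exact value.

188/3

The difference (14*u + 1) - (2*u^2 + 4*u + 1) = -2*u^2 + 10*u changes sign at u = 0 inside [-2, 4], so split the integral there.
∫[-2,0] (-2*u^2 + 10*u) du = -76/3; the area of that piece is 76/3.
∫[0,4] (-2*u^2 + 10*u) du = 112/3.
Total area = 76/3 + 112/3 = 188/3.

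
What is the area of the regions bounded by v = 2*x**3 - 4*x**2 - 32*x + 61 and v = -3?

Set the curves equal: 2*x**3 - 4*x**2 - 32*x + 61 = -3, so 2*x**3 - 4*x**2 - 32*x + 64 = 0, which factors as 2*(x - 4)*(x - 2)*(x + 4) = 0. The curves meet at x = -4, 2, 4.
On [-4, 2], v = 2*x**3 - 4*x**2 - 32*x + 61 is on top; that piece has area ∫[-4,2] (2*x**3 - 4*x**2 - 32*x + 64) dx = 360.
On [2, 4], v = -3 is on top; that piece has area ∫[2,4] (-(2*x**3 - 4*x**2 - 32*x + 64)) dx = 56/3.
Total enclosed area = 360 + 56/3 = 1136/3.

1136/3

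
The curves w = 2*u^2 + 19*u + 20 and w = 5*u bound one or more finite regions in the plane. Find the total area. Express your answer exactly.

Set the curves equal: 2*u^2 + 19*u + 20 = 5*u, so 2*u^2 + 14*u + 20 = 0, which factors as 2*(u + 2)*(u + 5) = 0. The curves meet at u = -5, -2.
On [-5, -2], w = 5*u is on top; that piece has area ∫[-5,-2] (-(2*u^2 + 14*u + 20)) du = 9.

9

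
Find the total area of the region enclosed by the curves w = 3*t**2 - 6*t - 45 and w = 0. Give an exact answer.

Set the curves equal: 3*t**2 - 6*t - 45 = 0, so 3*t**2 - 6*t - 45 = 0, which factors as 3*(t - 5)*(t + 3) = 0. The curves meet at t = -3, 5.
On [-3, 5], w = 0 is on top; that piece has area ∫[-3,5] (-(3*t**2 - 6*t - 45)) dt = 256.

256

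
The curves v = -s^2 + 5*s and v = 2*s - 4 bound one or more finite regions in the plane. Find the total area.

Set the curves equal: -s^2 + 5*s = 2*s - 4, so -s^2 + 3*s + 4 = 0, which factors as -(s - 4)*(s + 1) = 0. The curves meet at s = -1, 4.
On [-1, 4], v = -s^2 + 5*s is on top; that piece has area ∫[-1,4] (-s^2 + 3*s + 4) ds = 125/6.

125/6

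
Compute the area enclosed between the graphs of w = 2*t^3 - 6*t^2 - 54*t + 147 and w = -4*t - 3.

1048

Set the curves equal: 2*t^3 - 6*t^2 - 54*t + 147 = -4*t - 3, so 2*t^3 - 6*t^2 - 50*t + 150 = 0, which factors as 2*(t - 5)*(t - 3)*(t + 5) = 0. The curves meet at t = -5, 3, 5.
On [-5, 3], w = 2*t^3 - 6*t^2 - 54*t + 147 is on top; that piece has area ∫[-5,3] (2*t^3 - 6*t^2 - 50*t + 150) dt = 1024.
On [3, 5], w = -4*t - 3 is on top; that piece has area ∫[3,5] (-(2*t^3 - 6*t^2 - 50*t + 150)) dt = 24.
Total enclosed area = 1024 + 24 = 1048.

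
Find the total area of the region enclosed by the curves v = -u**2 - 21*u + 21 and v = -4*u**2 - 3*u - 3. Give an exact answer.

Set the curves equal: -u**2 - 21*u + 21 = -4*u**2 - 3*u - 3, so 3*u**2 - 18*u + 24 = 0, which factors as 3*(u - 4)*(u - 2) = 0. The curves meet at u = 2, 4.
On [2, 4], v = -4*u**2 - 3*u - 3 is on top; that piece has area ∫[2,4] (-(3*u**2 - 18*u + 24)) du = 4.

4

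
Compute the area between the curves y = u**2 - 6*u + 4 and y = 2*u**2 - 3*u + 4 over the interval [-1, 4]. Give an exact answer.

93/2

The difference (u**2 - 6*u + 4) - (2*u**2 - 3*u + 4) = -u**2 - 3*u changes sign at u = 0 inside [-1, 4], so split the integral there.
∫[-1,0] (-u**2 - 3*u) du = 7/6.
∫[0,4] (-u**2 - 3*u) du = -136/3; the area of that piece is 136/3.
Total area = 7/6 + 136/3 = 93/2.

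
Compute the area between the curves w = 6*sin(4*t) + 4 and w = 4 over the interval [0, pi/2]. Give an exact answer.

The difference (6*sin(4*t) + 4) - (4) = 6*sin(4*t) changes sign at t = pi/4 inside [0, pi/2], so split the integral there.
∫[0,pi/4] (6*sin(4*t)) dt = 3.
∫[pi/4,pi/2] (6*sin(4*t)) dt = -3; the area of that piece is 3.
Total area = 3 + 3 = 6.

6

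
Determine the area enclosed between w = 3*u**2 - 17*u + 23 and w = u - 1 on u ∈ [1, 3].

The difference (3*u**2 - 17*u + 23) - (u - 1) = 3*u**2 - 18*u + 24 changes sign at u = 2 inside [1, 3], so split the integral there.
∫[1,2] (3*u**2 - 18*u + 24) du = 4.
∫[2,3] (3*u**2 - 18*u + 24) du = -2; the area of that piece is 2.
Total area = 4 + 2 = 6.

6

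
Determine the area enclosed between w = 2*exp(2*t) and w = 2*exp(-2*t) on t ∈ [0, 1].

On [0, 1], (2*exp(2*t)) - (2*exp(-2*t)) = 2*exp(2*t) - 2*exp(-2*t) is ≥ 0 throughout, so the area is a single integral of |2*exp(2*t) - 2*exp(-2*t)|.
∫[0,1] (2*exp(2*t) - 2*exp(-2*t)) dt = -2 + exp(-2) + exp(2).

-2 + exp(-2) + exp(2)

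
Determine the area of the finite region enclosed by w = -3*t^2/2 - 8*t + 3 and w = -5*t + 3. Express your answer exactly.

Set the curves equal: -3*t^2/2 - 8*t + 3 = -5*t + 3, so -3*t^2/2 - 3*t = 0, which factors as -3*t*(t + 2)/2 = 0. The curves meet at t = -2, 0.
On [-2, 0], w = -3*t^2/2 - 8*t + 3 is on top; that piece has area ∫[-2,0] (-3*t^2/2 - 3*t) dt = 2.

2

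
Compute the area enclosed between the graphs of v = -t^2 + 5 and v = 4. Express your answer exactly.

4/3

Set the curves equal: -t^2 + 5 = 4, so -t^2 + 1 = 0, which factors as -(t - 1)*(t + 1) = 0. The curves meet at t = -1, 1.
On [-1, 1], v = -t^2 + 5 is on top; that piece has area ∫[-1,1] (-t^2 + 1) dt = 4/3.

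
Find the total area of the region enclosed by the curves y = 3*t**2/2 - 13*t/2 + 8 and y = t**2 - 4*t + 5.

Set the curves equal: 3*t**2/2 - 13*t/2 + 8 = t**2 - 4*t + 5, so t**2/2 - 5*t/2 + 3 = 0, which factors as (t - 3)*(t - 2)/2 = 0. The curves meet at t = 2, 3.
On [2, 3], y = t**2 - 4*t + 5 is on top; that piece has area ∫[2,3] (-(t**2/2 - 5*t/2 + 3)) dt = 1/12.

1/12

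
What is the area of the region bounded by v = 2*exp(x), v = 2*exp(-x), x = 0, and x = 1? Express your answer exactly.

-4 + 2*exp(-1) + 2*exp(1)

On [0, 1], (2*exp(x)) - (2*exp(-x)) = 2*exp(x) - 2*exp(-x) is ≥ 0 throughout, so the area is a single integral of |2*exp(x) - 2*exp(-x)|.
∫[0,1] (2*exp(x) - 2*exp(-x)) dx = -4 + 2*exp(-1) + 2*exp(1).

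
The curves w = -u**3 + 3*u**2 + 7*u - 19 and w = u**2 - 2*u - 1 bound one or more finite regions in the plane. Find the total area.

443/6

Set the curves equal: -u**3 + 3*u**2 + 7*u - 19 = u**2 - 2*u - 1, so -u**3 + 2*u**2 + 9*u - 18 = 0, which factors as -(u - 3)*(u - 2)*(u + 3) = 0. The curves meet at u = -3, 2, 3.
On [-3, 2], w = u**2 - 2*u - 1 is on top; that piece has area ∫[-3,2] (-(-u**3 + 2*u**2 + 9*u - 18)) du = 875/12.
On [2, 3], w = -u**3 + 3*u**2 + 7*u - 19 is on top; that piece has area ∫[2,3] (-u**3 + 2*u**2 + 9*u - 18) du = 11/12.
Total enclosed area = 875/12 + 11/12 = 443/6.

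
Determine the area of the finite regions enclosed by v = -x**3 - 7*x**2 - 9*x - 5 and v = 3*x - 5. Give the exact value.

Set the curves equal: -x**3 - 7*x**2 - 9*x - 5 = 3*x - 5, so -x**3 - 7*x**2 - 12*x = 0, which factors as -x*(x + 3)*(x + 4) = 0. The curves meet at x = -4, -3, 0.
On [-4, -3], v = 3*x - 5 is on top; that piece has area ∫[-4,-3] (-(-x**3 - 7*x**2 - 12*x)) dx = 7/12.
On [-3, 0], v = -x**3 - 7*x**2 - 9*x - 5 is on top; that piece has area ∫[-3,0] (-x**3 - 7*x**2 - 12*x) dx = 45/4.
Total enclosed area = 7/12 + 45/4 = 71/6.

71/6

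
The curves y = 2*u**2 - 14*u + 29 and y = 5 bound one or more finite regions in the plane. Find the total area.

Set the curves equal: 2*u**2 - 14*u + 29 = 5, so 2*u**2 - 14*u + 24 = 0, which factors as 2*(u - 4)*(u - 3) = 0. The curves meet at u = 3, 4.
On [3, 4], y = 5 is on top; that piece has area ∫[3,4] (-(2*u**2 - 14*u + 24)) du = 1/3.

1/3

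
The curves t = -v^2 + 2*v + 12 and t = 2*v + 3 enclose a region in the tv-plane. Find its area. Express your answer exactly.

Both boundary curves give t as a function of v, so integrate with respect to v. Setting them equal: -v^2 + 9 = 0, i.e. -(v - 3)*(v + 3) = 0, so they meet at v = -3, 3.
For v in [-3, 3], t = -v^2 + 2*v + 12 is on the right; area = ∫[-3,3] (-v^2 + 9) dv = 36.

36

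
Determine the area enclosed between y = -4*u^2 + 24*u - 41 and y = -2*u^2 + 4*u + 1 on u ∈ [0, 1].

On [0, 1], (-4*u^2 + 24*u - 41) - (-2*u^2 + 4*u + 1) = -2*u^2 + 20*u - 42 is ≤ 0 throughout, so the area is a single integral of |-2*u^2 + 20*u - 42|.
∫[0,1] (-2*u^2 + 20*u - 42) du = -98/3; the area of that piece is 98/3.

98/3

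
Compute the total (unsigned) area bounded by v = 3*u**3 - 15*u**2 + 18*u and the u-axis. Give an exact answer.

The curve meets the u-axis where 3*u**3 - 15*u**2 + 18*u = 0, i.e. 3*u*(u - 3)*(u - 2) = 0, at u = 0, 2, 3.
On [0, 2] the curve lies above the axis; ∫[0,2] (3*u**3 - 15*u**2 + 18*u) du = 8, giving area 8.
On [2, 3] the curve lies below the axis; ∫[2,3] (3*u**3 - 15*u**2 + 18*u) du = -5/4, giving area 5/4.
Total area = 8 + 5/4 = 37/4.

37/4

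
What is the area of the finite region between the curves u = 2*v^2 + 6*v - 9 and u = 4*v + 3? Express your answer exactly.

125/3

Both boundary curves give u as a function of v, so integrate with respect to v. Setting them equal: 2*v^2 + 2*v - 12 = 0, i.e. 2*(v - 2)*(v + 3) = 0, so they meet at v = -3, 2.
For v in [-3, 2], u = 2*v^2 + 6*v - 9 is on the left; area = ∫[-3,2] (-(2*v^2 + 2*v - 12)) dv = 125/3.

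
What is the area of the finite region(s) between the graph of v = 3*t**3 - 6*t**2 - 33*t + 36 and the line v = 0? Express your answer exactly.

937/4

The curve meets the t-axis where 3*t**3 - 6*t**2 - 33*t + 36 = 0, i.e. 3*(t - 4)*(t - 1)*(t + 3) = 0, at t = -3, 1, 4.
On [-3, 1] the curve lies above the axis; ∫[-3,1] (3*t**3 - 6*t**2 - 33*t + 36) dt = 160, giving area 160.
On [1, 4] the curve lies below the axis; ∫[1,4] (3*t**3 - 6*t**2 - 33*t + 36) dt = -297/4, giving area 297/4.
Total area = 160 + 297/4 = 937/4.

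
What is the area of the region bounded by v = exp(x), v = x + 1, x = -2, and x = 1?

On [-2, 1], (exp(x)) - (x + 1) = -x + exp(x) - 1 is ≥ 0 throughout, so the area is a single integral of |-x + exp(x) - 1|.
∫[-2,1] (-x + exp(x) - 1) dx = -3/2 - exp(-2) + exp(1).

-3/2 - exp(-2) + exp(1)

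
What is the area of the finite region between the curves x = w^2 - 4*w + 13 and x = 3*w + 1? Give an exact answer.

1/6

Both boundary curves give x as a function of w, so integrate with respect to w. Setting them equal: w^2 - 7*w + 12 = 0, i.e. (w - 4)*(w - 3) = 0, so they meet at w = 3, 4.
For w in [3, 4], x = w^2 - 4*w + 13 is on the left; area = ∫[3,4] (-(w^2 - 7*w + 12)) dw = 1/6.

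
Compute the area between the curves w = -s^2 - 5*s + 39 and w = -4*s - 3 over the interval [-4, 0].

464/3

On [-4, 0], (-s^2 - 5*s + 39) - (-4*s - 3) = -s^2 - s + 42 is ≥ 0 throughout, so the area is a single integral of |-s^2 - s + 42|.
∫[-4,0] (-s^2 - s + 42) ds = 464/3.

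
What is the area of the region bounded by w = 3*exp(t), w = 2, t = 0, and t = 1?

On [0, 1], (3*exp(t)) - (2) = 3*exp(t) - 2 is ≥ 0 throughout, so the area is a single integral of |3*exp(t) - 2|.
∫[0,1] (3*exp(t) - 2) dt = -5 + 3*exp(1).

-5 + 3*exp(1)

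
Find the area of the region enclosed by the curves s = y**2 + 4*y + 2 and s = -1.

4/3

Both boundary curves give s as a function of y, so integrate with respect to y. Setting them equal: y**2 + 4*y + 3 = 0, i.e. (y + 1)*(y + 3) = 0, so they meet at y = -3, -1.
For y in [-3, -1], s = y**2 + 4*y + 2 is on the left; area = ∫[-3,-1] (-(y**2 + 4*y + 3)) dy = 4/3.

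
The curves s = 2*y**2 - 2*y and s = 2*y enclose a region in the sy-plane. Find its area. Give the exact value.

8/3

Both boundary curves give s as a function of y, so integrate with respect to y. Setting them equal: 2*y**2 - 4*y = 0, i.e. 2*y*(y - 2) = 0, so they meet at y = 0, 2.
For y in [0, 2], s = 2*y**2 - 2*y is on the left; area = ∫[0,2] (-(2*y**2 - 4*y)) dy = 8/3.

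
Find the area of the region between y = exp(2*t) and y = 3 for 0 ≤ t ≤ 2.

The difference (exp(2*t)) - (3) = exp(2*t) - 3 changes sign at t = log(3)/2 inside [0, 2], so split the integral there.
∫[0,log(3)/2] (exp(2*t) - 3) dt = 1 - 3*log(3)/2; the area of that piece is -1 + 3*log(3)/2.
∫[log(3)/2,2] (exp(2*t) - 3) dt = -15/2 + 3*log(3)/2 + exp(4)/2.
Total area = (-1 + 3*log(3)/2) + (-15/2 + 3*log(3)/2 + exp(4)/2) = -17/2 + 3*log(3) + exp(4)/2.

-17/2 + 3*log(3) + exp(4)/2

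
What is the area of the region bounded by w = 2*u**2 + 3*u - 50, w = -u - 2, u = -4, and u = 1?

680/3

On [-4, 1], (2*u**2 + 3*u - 50) - (-u - 2) = 2*u**2 + 4*u - 48 is ≤ 0 throughout, so the area is a single integral of |2*u**2 + 4*u - 48|.
∫[-4,1] (2*u**2 + 4*u - 48) du = -680/3; the area of that piece is 680/3.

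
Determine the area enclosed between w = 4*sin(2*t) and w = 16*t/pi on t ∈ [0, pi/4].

On [0, pi/4], (4*sin(2*t)) - (16*t/pi) = -16*t/pi + 4*sin(2*t) is ≥ 0 throughout, so the area is a single integral of |-16*t/pi + 4*sin(2*t)|.
∫[0,pi/4] (-16*t/pi + 4*sin(2*t)) dt = 2 - pi/2.

2 - pi/2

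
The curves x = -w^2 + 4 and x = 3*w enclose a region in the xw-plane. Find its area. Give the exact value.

125/6

Both boundary curves give x as a function of w, so integrate with respect to w. Setting them equal: -w^2 - 3*w + 4 = 0, i.e. -(w - 1)*(w + 4) = 0, so they meet at w = -4, 1.
For w in [-4, 1], x = -w^2 + 4 is on the right; area = ∫[-4,1] (-w^2 - 3*w + 4) dw = 125/6.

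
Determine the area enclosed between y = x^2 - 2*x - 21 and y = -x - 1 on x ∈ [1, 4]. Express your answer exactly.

93/2

On [1, 4], (x^2 - 2*x - 21) - (-x - 1) = x^2 - x - 20 is ≤ 0 throughout, so the area is a single integral of |x^2 - x - 20|.
∫[1,4] (x^2 - x - 20) dx = -93/2; the area of that piece is 93/2.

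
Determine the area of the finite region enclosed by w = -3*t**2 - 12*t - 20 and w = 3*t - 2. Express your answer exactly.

Set the curves equal: -3*t**2 - 12*t - 20 = 3*t - 2, so -3*t**2 - 15*t - 18 = 0, which factors as -3*(t + 2)*(t + 3) = 0. The curves meet at t = -3, -2.
On [-3, -2], w = -3*t**2 - 12*t - 20 is on top; that piece has area ∫[-3,-2] (-3*t**2 - 15*t - 18) dt = 1/2.

1/2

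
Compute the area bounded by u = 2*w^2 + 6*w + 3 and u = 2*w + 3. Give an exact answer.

8/3

Both boundary curves give u as a function of w, so integrate with respect to w. Setting them equal: 2*w^2 + 4*w = 0, i.e. 2*w*(w + 2) = 0, so they meet at w = -2, 0.
For w in [-2, 0], u = 2*w^2 + 6*w + 3 is on the left; area = ∫[-2,0] (-(2*w^2 + 4*w)) dw = 8/3.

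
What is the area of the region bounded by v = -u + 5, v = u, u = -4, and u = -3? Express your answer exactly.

12

On [-4, -3], (-u + 5) - (u) = -2*u + 5 is ≥ 0 throughout, so the area is a single integral of |-2*u + 5|.
∫[-4,-3] (-2*u + 5) du = 12.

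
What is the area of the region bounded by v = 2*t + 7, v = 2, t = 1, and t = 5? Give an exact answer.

44

On [1, 5], (2*t + 7) - (2) = 2*t + 5 is ≥ 0 throughout, so the area is a single integral of |2*t + 5|.
∫[1,5] (2*t + 5) dt = 44.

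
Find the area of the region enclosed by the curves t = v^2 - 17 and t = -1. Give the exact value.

Both boundary curves give t as a function of v, so integrate with respect to v. Setting them equal: v^2 - 16 = 0, i.e. (v - 4)*(v + 4) = 0, so they meet at v = -4, 4.
For v in [-4, 4], t = v^2 - 17 is on the left; area = ∫[-4,4] (-(v^2 - 16)) dv = 256/3.

256/3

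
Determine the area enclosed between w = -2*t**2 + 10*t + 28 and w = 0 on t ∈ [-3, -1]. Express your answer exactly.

The difference (-2*t**2 + 10*t + 28) - (0) = -2*t**2 + 10*t + 28 changes sign at t = -2 inside [-3, -1], so split the integral there.
∫[-3,-2] (-2*t**2 + 10*t + 28) dt = -29/3; the area of that piece is 29/3.
∫[-2,-1] (-2*t**2 + 10*t + 28) dt = 25/3.
Total area = 29/3 + 25/3 = 18.

18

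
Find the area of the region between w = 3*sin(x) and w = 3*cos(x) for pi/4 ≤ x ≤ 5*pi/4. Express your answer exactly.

6*sqrt(2)

On [pi/4, 5*pi/4], (3*sin(x)) - (3*cos(x)) = 3*sin(x) - 3*cos(x) is ≥ 0 throughout, so the area is a single integral of |3*sin(x) - 3*cos(x)|.
∫[pi/4,5*pi/4] (3*sin(x) - 3*cos(x)) dx = 6*sqrt(2).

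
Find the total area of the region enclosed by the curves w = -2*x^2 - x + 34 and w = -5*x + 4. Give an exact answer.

512/3

Set the curves equal: -2*x^2 - x + 34 = -5*x + 4, so -2*x^2 + 4*x + 30 = 0, which factors as -2*(x - 5)*(x + 3) = 0. The curves meet at x = -3, 5.
On [-3, 5], w = -2*x^2 - x + 34 is on top; that piece has area ∫[-3,5] (-2*x^2 + 4*x + 30) dx = 512/3.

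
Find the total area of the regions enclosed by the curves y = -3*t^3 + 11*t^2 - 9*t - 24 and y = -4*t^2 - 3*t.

253/4

Set the curves equal: -3*t^3 + 11*t^2 - 9*t - 24 = -4*t^2 - 3*t, so -3*t^3 + 15*t^2 - 6*t - 24 = 0, which factors as -3*(t - 4)*(t - 2)*(t + 1) = 0. The curves meet at t = -1, 2, 4.
On [-1, 2], y = -4*t^2 - 3*t is on top; that piece has area ∫[-1,2] (-(-3*t^3 + 15*t^2 - 6*t - 24)) dt = 189/4.
On [2, 4], y = -3*t^3 + 11*t^2 - 9*t - 24 is on top; that piece has area ∫[2,4] (-3*t^3 + 15*t^2 - 6*t - 24) dt = 16.
Total enclosed area = 189/4 + 16 = 253/4.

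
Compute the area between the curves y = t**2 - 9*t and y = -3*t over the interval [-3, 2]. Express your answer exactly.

The difference (t**2 - 9*t) - (-3*t) = t**2 - 6*t changes sign at t = 0 inside [-3, 2], so split the integral there.
∫[-3,0] (t**2 - 6*t) dt = 36.
∫[0,2] (t**2 - 6*t) dt = -28/3; the area of that piece is 28/3.
Total area = 36 + 28/3 = 136/3.

136/3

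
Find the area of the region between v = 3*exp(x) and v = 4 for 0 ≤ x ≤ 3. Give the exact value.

The difference (3*exp(x)) - (4) = 3*exp(x) - 4 changes sign at x = log(4/3) inside [0, 3], so split the integral there.
∫[0,log(4/3)] (3*exp(x) - 4) dx = log(81/256) + 1; the area of that piece is -1 + log(256/81).
∫[log(4/3),3] (3*exp(x) - 4) dx = -16 - 4*log(3) + 8*log(2) + 3*exp(3).
Total area = (-1 + log(256/81)) + (-16 - 4*log(3) + 8*log(2) + 3*exp(3)) = -17 - 8*log(3) + 16*log(2) + 3*exp(3).

-17 - 8*log(3) + 16*log(2) + 3*exp(3)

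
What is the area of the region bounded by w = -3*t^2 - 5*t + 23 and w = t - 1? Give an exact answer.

108

Set the curves equal: -3*t^2 - 5*t + 23 = t - 1, so -3*t^2 - 6*t + 24 = 0, which factors as -3*(t - 2)*(t + 4) = 0. The curves meet at t = -4, 2.
On [-4, 2], w = -3*t^2 - 5*t + 23 is on top; that piece has area ∫[-4,2] (-3*t^2 - 6*t + 24) dt = 108.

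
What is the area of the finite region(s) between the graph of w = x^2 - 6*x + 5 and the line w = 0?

The curve meets the x-axis where x^2 - 6*x + 5 = 0, i.e. (x - 5)*(x - 1) = 0, at x = 1, 5.
On [1, 5] the curve lies below the axis; ∫[1,5] (x^2 - 6*x + 5) dx = -32/3, giving area 32/3.

32/3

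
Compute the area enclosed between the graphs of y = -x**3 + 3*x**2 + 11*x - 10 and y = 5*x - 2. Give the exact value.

Set the curves equal: -x**3 + 3*x**2 + 11*x - 10 = 5*x - 2, so -x**3 + 3*x**2 + 6*x - 8 = 0, which factors as -(x - 4)*(x - 1)*(x + 2) = 0. The curves meet at x = -2, 1, 4.
On [-2, 1], y = 5*x - 2 is on top; that piece has area ∫[-2,1] (-(-x**3 + 3*x**2 + 6*x - 8)) dx = 81/4.
On [1, 4], y = -x**3 + 3*x**2 + 11*x - 10 is on top; that piece has area ∫[1,4] (-x**3 + 3*x**2 + 6*x - 8) dx = 81/4.
Total enclosed area = 81/4 + 81/4 = 81/2.

81/2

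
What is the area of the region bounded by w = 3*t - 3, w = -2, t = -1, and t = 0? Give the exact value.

On [-1, 0], (3*t - 3) - (-2) = 3*t - 1 is ≤ 0 throughout, so the area is a single integral of |3*t - 1|.
∫[-1,0] (3*t - 1) dt = -5/2; the area of that piece is 5/2.

5/2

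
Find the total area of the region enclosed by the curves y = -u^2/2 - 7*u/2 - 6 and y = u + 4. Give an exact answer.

Set the curves equal: -u^2/2 - 7*u/2 - 6 = u + 4, so -u^2/2 - 9*u/2 - 10 = 0, which factors as -(u + 4)*(u + 5)/2 = 0. The curves meet at u = -5, -4.
On [-5, -4], y = -u^2/2 - 7*u/2 - 6 is on top; that piece has area ∫[-5,-4] (-u^2/2 - 9*u/2 - 10) du = 1/12.

1/12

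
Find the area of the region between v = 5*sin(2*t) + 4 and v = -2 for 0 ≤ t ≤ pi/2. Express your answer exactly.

5 + 3*pi

On [0, pi/2], (5*sin(2*t) + 4) - (-2) = 5*sin(2*t) + 6 is ≥ 0 throughout, so the area is a single integral of |5*sin(2*t) + 6|.
∫[0,pi/2] (5*sin(2*t) + 6) dt = 5 + 3*pi.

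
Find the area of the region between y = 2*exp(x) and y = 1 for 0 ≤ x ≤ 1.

On [0, 1], (2*exp(x)) - (1) = 2*exp(x) - 1 is ≥ 0 throughout, so the area is a single integral of |2*exp(x) - 1|.
∫[0,1] (2*exp(x) - 1) dx = -3 + 2*exp(1).

-3 + 2*exp(1)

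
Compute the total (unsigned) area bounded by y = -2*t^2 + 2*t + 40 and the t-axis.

The curve meets the t-axis where -2*t^2 + 2*t + 40 = 0, i.e. -2*(t - 5)*(t + 4) = 0, at t = -4, 5.
On [-4, 5] the curve lies above the axis; ∫[-4,5] (-2*t^2 + 2*t + 40) dt = 243, giving area 243.

243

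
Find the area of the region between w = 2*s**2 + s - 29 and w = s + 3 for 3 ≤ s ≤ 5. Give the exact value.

The difference (2*s**2 + s - 29) - (s + 3) = 2*s**2 - 32 changes sign at s = 4 inside [3, 5], so split the integral there.
∫[3,4] (2*s**2 - 32) ds = -22/3; the area of that piece is 22/3.
∫[4,5] (2*s**2 - 32) ds = 26/3.
Total area = 22/3 + 26/3 = 16.

16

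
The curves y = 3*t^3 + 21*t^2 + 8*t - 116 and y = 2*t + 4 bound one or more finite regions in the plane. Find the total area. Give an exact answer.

1741/4

Set the curves equal: 3*t^3 + 21*t^2 + 8*t - 116 = 2*t + 4, so 3*t^3 + 21*t^2 + 6*t - 120 = 0, which factors as 3*(t - 2)*(t + 4)*(t + 5) = 0. The curves meet at t = -5, -4, 2.
On [-5, -4], y = 3*t^3 + 21*t^2 + 8*t - 116 is on top; that piece has area ∫[-5,-4] (3*t^3 + 21*t^2 + 6*t - 120) dt = 13/4.
On [-4, 2], y = 2*t + 4 is on top; that piece has area ∫[-4,2] (-(3*t^3 + 21*t^2 + 6*t - 120)) dt = 432.
Total enclosed area = 13/4 + 432 = 1741/4.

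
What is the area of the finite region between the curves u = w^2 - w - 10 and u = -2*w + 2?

Both boundary curves give u as a function of w, so integrate with respect to w. Setting them equal: w^2 + w - 12 = 0, i.e. (w - 3)*(w + 4) = 0, so they meet at w = -4, 3.
For w in [-4, 3], u = w^2 - w - 10 is on the left; area = ∫[-4,3] (-(w^2 + w - 12)) dw = 343/6.

343/6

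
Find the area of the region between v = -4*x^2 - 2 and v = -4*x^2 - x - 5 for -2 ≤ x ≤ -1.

3/2

On [-2, -1], (-4*x^2 - 2) - (-4*x^2 - x - 5) = x + 3 is ≥ 0 throughout, so the area is a single integral of |x + 3|.
∫[-2,-1] (x + 3) dx = 3/2.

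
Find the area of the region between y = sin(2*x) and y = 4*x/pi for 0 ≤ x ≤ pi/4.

On [0, pi/4], (sin(2*x)) - (4*x/pi) = -4*x/pi + sin(2*x) is ≥ 0 throughout, so the area is a single integral of |-4*x/pi + sin(2*x)|.
∫[0,pi/4] (-4*x/pi + sin(2*x)) dx = 1/2 - pi/8.

1/2 - pi/8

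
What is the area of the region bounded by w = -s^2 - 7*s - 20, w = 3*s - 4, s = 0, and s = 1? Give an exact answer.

On [0, 1], (-s^2 - 7*s - 20) - (3*s - 4) = -s^2 - 10*s - 16 is ≤ 0 throughout, so the area is a single integral of |-s^2 - 10*s - 16|.
∫[0,1] (-s^2 - 10*s - 16) ds = -64/3; the area of that piece is 64/3.

64/3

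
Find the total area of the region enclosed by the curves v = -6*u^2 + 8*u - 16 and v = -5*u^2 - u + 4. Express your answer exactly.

Set the curves equal: -6*u^2 + 8*u - 16 = -5*u^2 - u + 4, so -u^2 + 9*u - 20 = 0, which factors as -(u - 5)*(u - 4) = 0. The curves meet at u = 4, 5.
On [4, 5], v = -6*u^2 + 8*u - 16 is on top; that piece has area ∫[4,5] (-u^2 + 9*u - 20) du = 1/6.

1/6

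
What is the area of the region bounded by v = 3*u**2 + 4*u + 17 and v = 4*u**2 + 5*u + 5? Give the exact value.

343/6

Set the curves equal: 3*u**2 + 4*u + 17 = 4*u**2 + 5*u + 5, so -u**2 - u + 12 = 0, which factors as -(u - 3)*(u + 4) = 0. The curves meet at u = -4, 3.
On [-4, 3], v = 3*u**2 + 4*u + 17 is on top; that piece has area ∫[-4,3] (-u**2 - u + 12) du = 343/6.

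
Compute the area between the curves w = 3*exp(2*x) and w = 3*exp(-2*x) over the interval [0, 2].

On [0, 2], (3*exp(2*x)) - (3*exp(-2*x)) = 3*exp(2*x) - 3*exp(-2*x) is ≥ 0 throughout, so the area is a single integral of |3*exp(2*x) - 3*exp(-2*x)|.
∫[0,2] (3*exp(2*x) - 3*exp(-2*x)) dx = -3 + 3*exp(-4)/2 + 3*exp(4)/2.

-3 + 3*exp(-4)/2 + 3*exp(4)/2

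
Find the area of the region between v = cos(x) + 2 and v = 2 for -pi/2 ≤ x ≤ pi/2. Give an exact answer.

On [-pi/2, pi/2], (cos(x) + 2) - (2) = cos(x) is ≥ 0 throughout, so the area is a single integral of |cos(x)|.
∫[-pi/2,pi/2] (cos(x)) dx = 2.

2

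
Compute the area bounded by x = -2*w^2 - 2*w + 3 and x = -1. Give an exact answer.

Both boundary curves give x as a function of w, so integrate with respect to w. Setting them equal: -2*w^2 - 2*w + 4 = 0, i.e. -2*(w - 1)*(w + 2) = 0, so they meet at w = -2, 1.
For w in [-2, 1], x = -2*w^2 - 2*w + 3 is on the right; area = ∫[-2,1] (-2*w^2 - 2*w + 4) dw = 9.

9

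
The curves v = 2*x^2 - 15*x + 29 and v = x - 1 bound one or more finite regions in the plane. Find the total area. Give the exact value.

Set the curves equal: 2*x^2 - 15*x + 29 = x - 1, so 2*x^2 - 16*x + 30 = 0, which factors as 2*(x - 5)*(x - 3) = 0. The curves meet at x = 3, 5.
On [3, 5], v = x - 1 is on top; that piece has area ∫[3,5] (-(2*x^2 - 16*x + 30)) dx = 8/3.

8/3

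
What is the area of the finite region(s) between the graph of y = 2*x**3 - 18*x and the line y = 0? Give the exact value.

81

The curve meets the x-axis where 2*x**3 - 18*x = 0, i.e. 2*x*(x - 3)*(x + 3) = 0, at x = -3, 0, 3.
On [-3, 0] the curve lies above the axis; ∫[-3,0] (2*x**3 - 18*x) dx = 81/2, giving area 81/2.
On [0, 3] the curve lies below the axis; ∫[0,3] (2*x**3 - 18*x) dx = -81/2, giving area 81/2.
Total area = 81/2 + 81/2 = 81.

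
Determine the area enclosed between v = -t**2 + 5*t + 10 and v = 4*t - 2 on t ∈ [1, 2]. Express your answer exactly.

On [1, 2], (-t**2 + 5*t + 10) - (4*t - 2) = -t**2 + t + 12 is ≥ 0 throughout, so the area is a single integral of |-t**2 + t + 12|.
∫[1,2] (-t**2 + t + 12) dt = 67/6.

67/6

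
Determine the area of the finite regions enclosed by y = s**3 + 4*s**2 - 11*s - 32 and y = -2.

Set the curves equal: s**3 + 4*s**2 - 11*s - 32 = -2, so s**3 + 4*s**2 - 11*s - 30 = 0, which factors as (s - 3)*(s + 2)*(s + 5) = 0. The curves meet at s = -5, -2, 3.
On [-5, -2], y = s**3 + 4*s**2 - 11*s - 32 is on top; that piece has area ∫[-5,-2] (s**3 + 4*s**2 - 11*s - 30) ds = 117/4.
On [-2, 3], y = -2 is on top; that piece has area ∫[-2,3] (-(s**3 + 4*s**2 - 11*s - 30)) ds = 1375/12.
Total enclosed area = 117/4 + 1375/12 = 863/6.

863/6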